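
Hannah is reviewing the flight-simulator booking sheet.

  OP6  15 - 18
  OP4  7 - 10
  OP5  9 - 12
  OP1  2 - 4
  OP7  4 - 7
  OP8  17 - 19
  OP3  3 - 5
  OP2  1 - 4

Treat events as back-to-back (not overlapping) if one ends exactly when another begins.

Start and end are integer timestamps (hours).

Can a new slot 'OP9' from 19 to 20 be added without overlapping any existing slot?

Yes — the slot is free

OP2: ends 4 at or before OP9 starts 19 → clear.
OP1: ends 4 at or before OP9 starts 19 → clear.
OP3: ends 5 at or before OP9 starts 19 → clear.
OP7: ends 7 at or before OP9 starts 19 → clear.
OP4: ends 10 at or before OP9 starts 19 → clear.
OP5: ends 12 at or before OP9 starts 19 → clear.
OP6: ends 18 at or before OP9 starts 19 → clear.
OP8: ends 19 at or before OP9 starts 19 → clear.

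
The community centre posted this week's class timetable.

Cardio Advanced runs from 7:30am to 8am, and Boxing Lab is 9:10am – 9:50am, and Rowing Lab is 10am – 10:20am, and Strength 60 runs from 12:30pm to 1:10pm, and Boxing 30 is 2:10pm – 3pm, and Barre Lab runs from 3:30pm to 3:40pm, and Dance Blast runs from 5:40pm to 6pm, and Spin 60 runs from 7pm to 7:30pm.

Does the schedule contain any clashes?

No

Check each pair: they overlap iff neither finishes before the other starts.
Sorted by start: Cardio Advanced, Boxing Lab, Rowing Lab, Strength 60, Boxing 30, Barre Lab, Dance Blast, Spin 60.
Boxing Lab starts after Cardio Advanced ends — done with Cardio Advanced.
Rowing Lab starts after Boxing Lab ends — done with Boxing Lab.
Strength 60 starts after Rowing Lab ends — done with Rowing Lab.
Boxing 30 starts after Strength 60 ends — done with Strength 60.
Barre Lab starts after Boxing 30 ends — done with Boxing 30.
Dance Blast starts after Barre Lab ends — done with Barre Lab.
Spin 60 starts after Dance Blast ends.
Every pair is clear; the schedule has no overlaps.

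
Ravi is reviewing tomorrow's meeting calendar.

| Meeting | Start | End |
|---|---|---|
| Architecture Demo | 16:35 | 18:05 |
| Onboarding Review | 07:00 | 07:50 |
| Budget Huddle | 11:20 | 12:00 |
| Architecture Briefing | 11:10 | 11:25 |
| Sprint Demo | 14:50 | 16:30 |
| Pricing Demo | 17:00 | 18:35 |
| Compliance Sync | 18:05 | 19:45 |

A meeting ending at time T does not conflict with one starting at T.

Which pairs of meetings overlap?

Sorted by start: Onboarding Review, Architecture Briefing, Budget Huddle, Sprint Demo, Architecture Demo, Pricing Demo, Compliance Sync.
Architecture Briefing starts after Onboarding Review ends, so Onboarding Review has no further overlaps.
Budget Huddle starts before Architecture Briefing ends → Architecture Briefing and Budget Huddle overlap.
Sprint Demo starts after Architecture Briefing ends, so Architecture Briefing has no further overlaps.
Sprint Demo starts after Budget Huddle ends, so Budget Huddle has no further overlaps.
Architecture Demo starts after Sprint Demo ends, so Sprint Demo has no further overlaps.
Pricing Demo starts before Architecture Demo ends → Architecture Demo and Pricing Demo overlap.
Compliance Sync starts exactly when Architecture Demo ends (back-to-back, no overlap).
Compliance Sync starts before Pricing Demo ends → Pricing Demo and Compliance Sync overlap.

Architecture Briefing & Budget Huddle, Architecture Demo & Pricing Demo, Compliance Sync & Pricing Demo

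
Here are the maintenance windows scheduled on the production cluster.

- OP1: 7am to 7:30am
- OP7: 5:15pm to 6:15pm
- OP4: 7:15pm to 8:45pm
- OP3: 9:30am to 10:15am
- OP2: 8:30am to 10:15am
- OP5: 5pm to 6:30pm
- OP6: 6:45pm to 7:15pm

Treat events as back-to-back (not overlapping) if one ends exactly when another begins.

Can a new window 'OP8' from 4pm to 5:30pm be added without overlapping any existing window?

OP1: ends 7:30am at or before OP8 starts 4pm → clear.
OP2: ends 10:15am at or before OP8 starts 4pm → clear.
OP3: ends 10:15am at or before OP8 starts 4pm → clear.
OP5: starts 5pm before OP8 ends 5:30pm, and ends 6:30pm after OP8 starts 4pm → overlap.
OP7: starts 5:15pm before OP8 ends 5:30pm, and ends 6:15pm after OP8 starts 4pm → overlap.
OP6: starts 6:45pm at or after OP8 ends 5:30pm → clear.
OP4: starts 7:15pm at or after OP8 ends 5:30pm → clear.
OP8 overlaps OP5, OP7.

No — it overlaps OP5, OP7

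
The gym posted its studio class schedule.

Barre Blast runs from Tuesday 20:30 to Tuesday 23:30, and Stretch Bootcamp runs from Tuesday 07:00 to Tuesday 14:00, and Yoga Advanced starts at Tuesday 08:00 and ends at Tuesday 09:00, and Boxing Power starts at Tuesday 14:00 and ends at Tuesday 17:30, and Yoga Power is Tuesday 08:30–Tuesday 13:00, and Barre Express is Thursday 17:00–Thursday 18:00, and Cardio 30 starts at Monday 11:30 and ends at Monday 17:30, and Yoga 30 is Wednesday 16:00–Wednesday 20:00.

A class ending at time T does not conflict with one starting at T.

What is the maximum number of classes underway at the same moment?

Sweep the timeline, counting +1 at each start and −1 at each end (ends before starts at a tie):
Monday 11:30 start Cardio 30 → 1
Monday 17:30 end Cardio 30 → 0
Tuesday 07:00 start Stretch Bootcamp → 1
Tuesday 08:00 start Yoga Advanced → 2
Tuesday 08:30 start Yoga Power → 3
Tuesday 09:00 end Yoga Advanced → 2
Tuesday 13:00 end Yoga Power → 1
Tuesday 14:00 end Stretch Bootcamp → 0
Tuesday 14:00 start Boxing Power → 1
Tuesday 17:30 end Boxing Power → 0
Tuesday 20:30 start Barre Blast → 1
Tuesday 23:30 end Barre Blast → 0
Wednesday 16:00 start Yoga 30 → 1
Wednesday 20:00 end Yoga 30 → 0
Thursday 17:00 start Barre Express → 1
Thursday 18:00 end Barre Express → 0
Peak is 3, at Tuesday 08:30 (Stretch Bootcamp, Yoga Advanced, Yoga Power).

3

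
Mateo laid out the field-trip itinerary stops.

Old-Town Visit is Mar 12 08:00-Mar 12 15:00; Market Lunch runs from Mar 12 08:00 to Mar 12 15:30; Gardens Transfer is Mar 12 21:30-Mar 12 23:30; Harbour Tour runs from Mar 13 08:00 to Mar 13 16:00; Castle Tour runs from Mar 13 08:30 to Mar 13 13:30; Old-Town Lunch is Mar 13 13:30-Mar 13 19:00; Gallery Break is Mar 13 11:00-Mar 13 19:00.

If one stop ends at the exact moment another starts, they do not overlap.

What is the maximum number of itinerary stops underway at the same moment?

Walk through starts and ends in time order (an end at T is processed before a start at T):
Mar 12 08:00 start Market Lunch → 1
Mar 12 08:00 start Old-Town Visit → 2
Mar 12 15:00 end Old-Town Visit → 1
Mar 12 15:30 end Market Lunch → 0
Mar 12 21:30 start Gardens Transfer → 1
Mar 12 23:30 end Gardens Transfer → 0
Mar 13 08:00 start Harbour Tour → 1
Mar 13 08:30 start Castle Tour → 2
Mar 13 11:00 start Gallery Break → 3
Mar 13 13:30 end Castle Tour → 2
Mar 13 13:30 start Old-Town Lunch → 3
Mar 13 16:00 end Harbour Tour → 2
Mar 13 19:00 end Gallery Break → 1
Mar 13 19:00 end Old-Town Lunch → 0
Peak is 3, at Mar 13 11:00 (Castle Tour, Gallery Break, Harbour Tour).

3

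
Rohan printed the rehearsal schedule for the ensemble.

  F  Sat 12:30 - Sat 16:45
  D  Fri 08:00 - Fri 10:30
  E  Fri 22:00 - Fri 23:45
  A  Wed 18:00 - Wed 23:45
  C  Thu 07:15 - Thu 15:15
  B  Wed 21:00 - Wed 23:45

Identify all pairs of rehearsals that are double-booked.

A & B

Sorted by start: A, B, C, D, E, F.
B starts before A ends → A and B overlap.
C starts after A ends, so A has no further overlaps.
C starts after B ends, so B has no further overlaps.
D starts after C ends, so C has no further overlaps.
E starts after D ends, so D has no further overlaps.
F starts after E ends.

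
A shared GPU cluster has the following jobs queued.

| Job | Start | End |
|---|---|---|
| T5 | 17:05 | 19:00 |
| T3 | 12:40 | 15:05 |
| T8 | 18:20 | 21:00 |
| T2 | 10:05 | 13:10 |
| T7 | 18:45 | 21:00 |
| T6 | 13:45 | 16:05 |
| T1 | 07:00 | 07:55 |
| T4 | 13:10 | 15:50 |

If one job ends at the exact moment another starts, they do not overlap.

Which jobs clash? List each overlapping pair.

Check each pair: they overlap iff neither finishes before the other starts.
Sorted by start: T1, T2, T3, T4, T6, T5, T8, T7.
T2 starts after T1 ends, so T1 has no further overlaps.
T3 starts before T2 ends → T2 and T3 overlap.
T4 starts exactly when T2 ends (back-to-back, no overlap), so T2 has no further overlaps.
T4 starts before T3 ends → T3 and T4 overlap.
T6 starts before T3 ends → T3 and T6 overlap.
T5 starts after T3 ends, so T3 has no further overlaps.
T6 starts before T4 ends → T4 and T6 overlap.
T5 starts after T4 ends, so T4 has no further overlaps.
T5 starts after T6 ends, so T6 has no further overlaps.
T8 starts before T5 ends → T5 and T8 overlap.
T7 starts before T5 ends → T5 and T7 overlap.
T7 starts before T8 ends → T8 and T7 overlap.

T2 & T3, T3 & T4, T3 & T6, T4 & T6, T5 & T7, T5 & T8, T7 & T8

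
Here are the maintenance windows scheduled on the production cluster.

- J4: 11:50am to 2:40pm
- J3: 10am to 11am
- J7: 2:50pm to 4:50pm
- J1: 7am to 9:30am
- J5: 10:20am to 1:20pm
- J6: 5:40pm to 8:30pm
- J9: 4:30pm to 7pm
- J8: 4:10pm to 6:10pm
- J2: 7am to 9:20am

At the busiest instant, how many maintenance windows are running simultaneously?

Walk through starts and ends in time order (an end at T is processed before a start at T):
7am start J1 → 1
7am start J2 → 2
9:20am end J2 → 1
9:30am end J1 → 0
10am start J3 → 1
10:20am start J5 → 2
11am end J3 → 1
11:50am start J4 → 2
1:20pm end J5 → 1
2:40pm end J4 → 0
2:50pm start J7 → 1
4:10pm start J8 → 2
4:30pm start J9 → 3
4:50pm end J7 → 2
5:40pm start J6 → 3
6:10pm end J8 → 2
7pm end J9 → 1
8:30pm end J6 → 0
Peak is 3, at 4:30pm (J7, J8, J9).

3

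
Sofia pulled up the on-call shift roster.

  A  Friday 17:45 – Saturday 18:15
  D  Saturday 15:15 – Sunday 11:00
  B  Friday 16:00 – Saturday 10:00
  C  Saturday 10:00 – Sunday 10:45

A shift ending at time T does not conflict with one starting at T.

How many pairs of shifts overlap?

4

Two intervals overlap when each starts before the other ends.
Sorted by start: B, A, C, D.
A starts before B ends → B and A overlap.
C starts exactly when B ends (back-to-back, no overlap); B is clear from here.
C starts before A ends → A and C overlap.
D starts before A ends → A and D overlap.
D starts before C ends → C and D overlap.
Overlapping pairs: A & B, A & C, A & D, C & D — 4 in total.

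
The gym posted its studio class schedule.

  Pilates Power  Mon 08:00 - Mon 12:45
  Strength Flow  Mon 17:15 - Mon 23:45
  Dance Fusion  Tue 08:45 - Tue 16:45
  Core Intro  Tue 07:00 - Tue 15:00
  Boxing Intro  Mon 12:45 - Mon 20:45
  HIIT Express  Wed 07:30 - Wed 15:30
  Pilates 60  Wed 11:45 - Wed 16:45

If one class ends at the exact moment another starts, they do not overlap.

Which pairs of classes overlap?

Two intervals overlap when each starts before the other ends.
Sorted by start: Pilates Power, Boxing Intro, Strength Flow, Core Intro, Dance Fusion, HIIT Express, Pilates 60.
Boxing Intro starts exactly when Pilates Power ends (back-to-back, no overlap), so Pilates Power has no further overlaps.
Strength Flow starts before Boxing Intro ends → Boxing Intro and Strength Flow overlap.
Core Intro starts after Boxing Intro ends, so Boxing Intro has no further overlaps.
Core Intro starts after Strength Flow ends, so Strength Flow has no further overlaps.
Dance Fusion starts before Core Intro ends → Core Intro and Dance Fusion overlap.
HIIT Express starts after Core Intro ends, so Core Intro has no further overlaps.
HIIT Express starts after Dance Fusion ends, so Dance Fusion has no further overlaps.
Pilates 60 starts before HIIT Express ends → HIIT Express and Pilates 60 overlap.

Boxing Intro & Strength Flow, Core Intro & Dance Fusion, HIIT Express & Pilates 60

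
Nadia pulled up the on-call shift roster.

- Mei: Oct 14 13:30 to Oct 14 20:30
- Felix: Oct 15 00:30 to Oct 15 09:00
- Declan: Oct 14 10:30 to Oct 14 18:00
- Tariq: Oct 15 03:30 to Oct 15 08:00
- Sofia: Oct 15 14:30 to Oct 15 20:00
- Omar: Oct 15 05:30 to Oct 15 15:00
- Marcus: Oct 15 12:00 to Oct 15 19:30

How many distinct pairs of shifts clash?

Sorted by start: Declan, Mei, Felix, Tariq, Omar, Marcus, Sofia.
Mei starts before Declan ends → Declan and Mei overlap.
Felix starts after Declan ends — done with Declan.
Felix starts after Mei ends — done with Mei.
Tariq starts before Felix ends → Felix and Tariq overlap.
Omar starts before Felix ends → Felix and Omar overlap.
Marcus starts after Felix ends — done with Felix.
Omar starts before Tariq ends → Tariq and Omar overlap.
Marcus starts after Tariq ends — done with Tariq.
Marcus starts before Omar ends → Omar and Marcus overlap.
Sofia starts before Omar ends → Omar and Sofia overlap.
Sofia starts before Marcus ends → Marcus and Sofia overlap.
Overlapping pairs: Declan & Mei, Felix & Omar, Felix & Tariq, Marcus & Omar, Marcus & Sofia, Omar & Sofia, Omar & Tariq — 7 in total.

7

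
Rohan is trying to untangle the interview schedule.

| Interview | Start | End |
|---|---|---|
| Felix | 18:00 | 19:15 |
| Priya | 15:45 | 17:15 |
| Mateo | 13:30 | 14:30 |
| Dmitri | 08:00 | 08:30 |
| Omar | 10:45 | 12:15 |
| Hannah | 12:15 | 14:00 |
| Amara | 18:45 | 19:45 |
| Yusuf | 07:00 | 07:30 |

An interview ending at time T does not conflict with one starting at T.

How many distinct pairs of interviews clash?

Sorted by start: Yusuf, Dmitri, Omar, Hannah, Mateo, Priya, Felix, Amara.
Dmitri starts after Yusuf ends, so Yusuf has no further overlaps.
Omar starts after Dmitri ends, so Dmitri has no further overlaps.
Hannah starts exactly when Omar ends (back-to-back, no overlap), so Omar has no further overlaps.
Mateo starts before Hannah ends → Hannah and Mateo overlap.
Priya starts after Hannah ends, so Hannah has no further overlaps.
Priya starts after Mateo ends, so Mateo has no further overlaps.
Felix starts after Priya ends, so Priya has no further overlaps.
Amara starts before Felix ends → Felix and Amara overlap.
Overlapping pairs: Amara & Felix, Hannah & Mateo — 2 in total.

2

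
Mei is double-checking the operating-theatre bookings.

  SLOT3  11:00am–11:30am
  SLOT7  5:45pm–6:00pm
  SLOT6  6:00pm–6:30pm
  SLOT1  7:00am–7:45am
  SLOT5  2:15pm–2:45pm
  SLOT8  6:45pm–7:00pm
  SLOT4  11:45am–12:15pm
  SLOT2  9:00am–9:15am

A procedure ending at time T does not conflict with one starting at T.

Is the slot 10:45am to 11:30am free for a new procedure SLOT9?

No — it overlaps SLOT3

SLOT1: ends 7:45am at or before SLOT9 starts 10:45am → clear.
SLOT2: ends 9:15am at or before SLOT9 starts 10:45am → clear.
SLOT3: starts 11:00am before SLOT9 ends 11:30am, and ends 11:30am after SLOT9 starts 10:45am → overlap.
SLOT4: starts 11:45am at or after SLOT9 ends 11:30am → clear.
SLOT5: starts 2:15pm at or after SLOT9 ends 11:30am → clear.
SLOT7: starts 5:45pm at or after SLOT9 ends 11:30am → clear.
SLOT6: starts 6:00pm at or after SLOT9 ends 11:30am → clear.
SLOT8: starts 6:45pm at or after SLOT9 ends 11:30am → clear.
SLOT9 overlaps SLOT3.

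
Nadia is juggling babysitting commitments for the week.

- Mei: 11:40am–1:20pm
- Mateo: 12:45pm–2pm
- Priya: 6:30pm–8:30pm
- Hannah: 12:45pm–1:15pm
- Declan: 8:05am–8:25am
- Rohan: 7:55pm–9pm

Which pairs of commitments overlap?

Hannah & Mateo, Hannah & Mei, Mateo & Mei, Priya & Rohan

Sorted by start: Declan, Mei, Hannah, Mateo, Priya, Rohan.
Mei starts after Declan ends — done with Declan.
Hannah starts before Mei ends → Mei and Hannah overlap.
Mateo starts before Mei ends → Mei and Mateo overlap.
Priya starts after Mei ends — done with Mei.
Mateo starts before Hannah ends → Hannah and Mateo overlap.
Priya starts after Hannah ends — done with Hannah.
Priya starts after Mateo ends — done with Mateo.
Rohan starts before Priya ends → Priya and Rohan overlap.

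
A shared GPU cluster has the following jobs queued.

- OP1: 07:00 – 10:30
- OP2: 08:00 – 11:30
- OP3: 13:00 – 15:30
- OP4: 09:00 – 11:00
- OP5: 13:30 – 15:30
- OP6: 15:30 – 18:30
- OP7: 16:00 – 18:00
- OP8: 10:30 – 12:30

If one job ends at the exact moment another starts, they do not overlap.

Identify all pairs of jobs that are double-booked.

OP1 & OP2, OP1 & OP4, OP2 & OP4, OP2 & OP8, OP3 & OP5, OP4 & OP8, OP6 & OP7

Sorted by start: OP1, OP2, OP4, OP8, OP3, OP5, OP6, OP7.
OP2 starts before OP1 ends → OP1 and OP2 overlap.
OP4 starts before OP1 ends → OP1 and OP4 overlap.
OP8 starts exactly when OP1 ends (back-to-back, no overlap), so OP1 has no further overlaps.
OP4 starts before OP2 ends → OP2 and OP4 overlap.
OP8 starts before OP2 ends → OP2 and OP8 overlap.
OP3 starts after OP2 ends, so OP2 has no further overlaps.
OP8 starts before OP4 ends → OP4 and OP8 overlap.
OP3 starts after OP4 ends, so OP4 has no further overlaps.
OP3 starts after OP8 ends, so OP8 has no further overlaps.
OP5 starts before OP3 ends → OP3 and OP5 overlap.
OP6 starts exactly when OP3 ends (back-to-back, no overlap), so OP3 has no further overlaps.
OP6 starts exactly when OP5 ends (back-to-back, no overlap), so OP5 has no further overlaps.
OP7 starts before OP6 ends → OP6 and OP7 overlap.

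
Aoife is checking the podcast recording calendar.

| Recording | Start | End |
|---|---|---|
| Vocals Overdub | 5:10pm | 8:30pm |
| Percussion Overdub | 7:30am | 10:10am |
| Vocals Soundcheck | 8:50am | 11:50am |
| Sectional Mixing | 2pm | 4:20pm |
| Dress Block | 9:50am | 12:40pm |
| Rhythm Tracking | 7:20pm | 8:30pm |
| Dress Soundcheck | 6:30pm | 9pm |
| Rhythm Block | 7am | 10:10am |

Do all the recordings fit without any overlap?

Sorted by start: Rhythm Block, Percussion Overdub, Vocals Soundcheck, Dress Block, Sectional Mixing, Vocals Overdub, Dress Soundcheck, Rhythm Tracking.
Percussion Overdub starts before Rhythm Block ends → Rhythm Block and Percussion Overdub overlap.
That's a conflict, so the schedule is not conflict-free.

No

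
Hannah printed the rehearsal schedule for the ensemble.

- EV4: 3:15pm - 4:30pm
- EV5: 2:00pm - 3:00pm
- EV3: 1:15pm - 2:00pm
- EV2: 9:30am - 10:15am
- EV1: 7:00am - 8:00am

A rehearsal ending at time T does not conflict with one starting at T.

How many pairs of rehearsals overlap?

0

Two intervals overlap when each starts before the other ends.
Sorted by start: EV1, EV2, EV3, EV5, EV4.
EV2 starts after EV1 ends, so EV1 has no further overlaps.
EV3 starts after EV2 ends, so EV2 has no further overlaps.
EV5 starts exactly when EV3 ends (back-to-back, no overlap), so EV3 has no further overlaps.
EV4 starts after EV5 ends.
No pair overlaps.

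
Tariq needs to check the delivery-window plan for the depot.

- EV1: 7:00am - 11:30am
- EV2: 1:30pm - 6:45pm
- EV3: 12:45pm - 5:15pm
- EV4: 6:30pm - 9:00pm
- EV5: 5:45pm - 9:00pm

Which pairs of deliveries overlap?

EV2 & EV3, EV2 & EV4, EV2 & EV5, EV4 & EV5

Sorted by start: EV1, EV3, EV2, EV5, EV4.
EV3 starts after EV1 ends; EV1 is clear from here.
EV2 starts before EV3 ends → EV3 and EV2 overlap.
EV5 starts after EV3 ends; EV3 is clear from here.
EV5 starts before EV2 ends → EV2 and EV5 overlap.
EV4 starts before EV2 ends → EV2 and EV4 overlap.
EV4 starts before EV5 ends → EV5 and EV4 overlap.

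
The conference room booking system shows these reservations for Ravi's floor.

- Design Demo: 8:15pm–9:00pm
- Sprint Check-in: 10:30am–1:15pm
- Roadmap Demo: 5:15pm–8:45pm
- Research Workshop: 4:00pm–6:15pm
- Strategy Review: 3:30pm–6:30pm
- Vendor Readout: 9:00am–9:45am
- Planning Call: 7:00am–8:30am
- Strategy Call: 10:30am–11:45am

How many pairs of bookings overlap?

Sorted by start: Planning Call, Vendor Readout, Strategy Call, Sprint Check-in, Strategy Review, Research Workshop, Roadmap Demo, Design Demo.
Vendor Readout starts after Planning Call ends, so nothing later overlaps Planning Call either.
Strategy Call starts after Vendor Readout ends, so nothing later overlaps Vendor Readout either.
Sprint Check-in starts before Strategy Call ends → Strategy Call and Sprint Check-in overlap.
Strategy Review starts after Strategy Call ends, so nothing later overlaps Strategy Call either.
Strategy Review starts after Sprint Check-in ends, so nothing later overlaps Sprint Check-in either.
Research Workshop starts before Strategy Review ends → Strategy Review and Research Workshop overlap.
Roadmap Demo starts before Strategy Review ends → Strategy Review and Roadmap Demo overlap.
Design Demo starts after Strategy Review ends.
Roadmap Demo starts before Research Workshop ends → Research Workshop and Roadmap Demo overlap.
Design Demo starts after Research Workshop ends.
Design Demo starts before Roadmap Demo ends → Roadmap Demo and Design Demo overlap.
Overlapping pairs: Design Demo & Roadmap Demo, Research Workshop & Roadmap Demo, Research Workshop & Strategy Review, Roadmap Demo & Strategy Review, Sprint Check-in & Strategy Call — 5 in total.

5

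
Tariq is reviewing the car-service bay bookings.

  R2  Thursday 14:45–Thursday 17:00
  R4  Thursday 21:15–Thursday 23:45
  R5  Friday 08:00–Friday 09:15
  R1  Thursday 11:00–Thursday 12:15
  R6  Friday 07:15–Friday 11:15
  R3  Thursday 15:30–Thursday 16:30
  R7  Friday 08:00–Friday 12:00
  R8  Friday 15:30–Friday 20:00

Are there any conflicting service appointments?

Sorted by start: R1, R2, R3, R4, R6, R5, R7, R8.
R2 starts after R1 ends, so R1 has no further overlaps.
R3 starts before R2 ends → R2 and R3 overlap.
That's a conflict, so the schedule is not conflict-free.

Yes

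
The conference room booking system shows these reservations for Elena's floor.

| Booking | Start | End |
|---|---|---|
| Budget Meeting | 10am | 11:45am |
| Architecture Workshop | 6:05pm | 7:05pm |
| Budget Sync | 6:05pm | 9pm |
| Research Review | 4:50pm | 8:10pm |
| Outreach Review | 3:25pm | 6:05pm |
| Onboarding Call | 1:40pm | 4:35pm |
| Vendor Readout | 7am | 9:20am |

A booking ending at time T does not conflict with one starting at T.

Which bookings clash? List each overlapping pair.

Check each pair: they overlap iff neither finishes before the other starts.
Sorted by start: Vendor Readout, Budget Meeting, Onboarding Call, Outreach Review, Research Review, Architecture Workshop, Budget Sync.
Budget Meeting starts after Vendor Readout ends; Vendor Readout is clear from here.
Onboarding Call starts after Budget Meeting ends; Budget Meeting is clear from here.
Outreach Review starts before Onboarding Call ends → Onboarding Call and Outreach Review overlap.
Research Review starts after Onboarding Call ends; Onboarding Call is clear from here.
Research Review starts before Outreach Review ends → Outreach Review and Research Review overlap.
Architecture Workshop starts exactly when Outreach Review ends (back-to-back, no overlap); Outreach Review is clear from here.
Architecture Workshop starts before Research Review ends → Research Review and Architecture Workshop overlap.
Budget Sync starts before Research Review ends → Research Review and Budget Sync overlap.
Budget Sync starts before Architecture Workshop ends → Architecture Workshop and Budget Sync overlap.

Architecture Workshop & Budget Sync, Architecture Workshop & Research Review, Budget Sync & Research Review, Onboarding Call & Outreach Review, Outreach Review & Research Review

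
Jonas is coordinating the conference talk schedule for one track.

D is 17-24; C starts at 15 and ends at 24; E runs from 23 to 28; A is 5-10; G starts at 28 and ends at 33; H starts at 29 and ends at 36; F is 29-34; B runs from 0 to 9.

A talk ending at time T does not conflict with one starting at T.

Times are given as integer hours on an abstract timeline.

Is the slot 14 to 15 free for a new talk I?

B: ends 9 at or before I starts 14 → clear.
A: ends 10 at or before I starts 14 → clear.
C: starts 15 at or after I ends 15 → clear.
D: starts 17 at or after I ends 15 → clear.
E: starts 23 at or after I ends 15 → clear.
G: starts 28 at or after I ends 15 → clear.
F: starts 29 at or after I ends 15 → clear.
H: starts 29 at or after I ends 15 → clear.

Yes — the slot is free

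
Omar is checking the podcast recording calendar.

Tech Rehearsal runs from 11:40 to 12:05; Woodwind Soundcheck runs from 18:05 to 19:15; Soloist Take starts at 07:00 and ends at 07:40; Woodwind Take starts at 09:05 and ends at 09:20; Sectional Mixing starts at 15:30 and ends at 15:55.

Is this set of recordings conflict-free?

Yes

Two intervals overlap when each starts before the other ends.
Sorted by start: Soloist Take, Woodwind Take, Tech Rehearsal, Sectional Mixing, Woodwind Soundcheck.
Woodwind Take starts after Soloist Take ends, so Soloist Take has no further overlaps.
Tech Rehearsal starts after Woodwind Take ends, so Woodwind Take has no further overlaps.
Sectional Mixing starts after Tech Rehearsal ends, so Tech Rehearsal has no further overlaps.
Woodwind Soundcheck starts after Sectional Mixing ends.
Every pair is clear; the schedule has no overlaps.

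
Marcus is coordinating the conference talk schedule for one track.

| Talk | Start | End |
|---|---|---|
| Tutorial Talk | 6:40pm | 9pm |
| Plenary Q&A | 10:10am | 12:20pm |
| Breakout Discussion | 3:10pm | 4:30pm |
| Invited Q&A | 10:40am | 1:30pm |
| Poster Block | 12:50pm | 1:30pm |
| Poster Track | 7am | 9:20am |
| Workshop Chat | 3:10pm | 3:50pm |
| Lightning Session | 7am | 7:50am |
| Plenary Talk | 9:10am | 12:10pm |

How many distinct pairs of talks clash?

Sorted by start: Poster Track, Lightning Session, Plenary Talk, Plenary Q&A, Invited Q&A, Poster Block, Workshop Chat, Breakout Discussion, Tutorial Talk.
Lightning Session starts before Poster Track ends → Poster Track and Lightning Session overlap.
Plenary Talk starts before Poster Track ends → Poster Track and Plenary Talk overlap.
Plenary Q&A starts after Poster Track ends; Poster Track is clear from here.
Plenary Talk starts after Lightning Session ends; Lightning Session is clear from here.
Plenary Q&A starts before Plenary Talk ends → Plenary Talk and Plenary Q&A overlap.
Invited Q&A starts before Plenary Talk ends → Plenary Talk and Invited Q&A overlap.
Poster Block starts after Plenary Talk ends; Plenary Talk is clear from here.
Invited Q&A starts before Plenary Q&A ends → Plenary Q&A and Invited Q&A overlap.
Poster Block starts after Plenary Q&A ends; Plenary Q&A is clear from here.
Poster Block starts before Invited Q&A ends → Invited Q&A and Poster Block overlap.
Workshop Chat starts after Invited Q&A ends; Invited Q&A is clear from here.
Workshop Chat starts after Poster Block ends; Poster Block is clear from here.
Breakout Discussion starts before Workshop Chat ends → Workshop Chat and Breakout Discussion overlap.
Tutorial Talk starts after Workshop Chat ends.
Tutorial Talk starts after Breakout Discussion ends.
Overlapping pairs: Breakout Discussion & Workshop Chat, Invited Q&A & Plenary Q&A, Invited Q&A & Plenary Talk, Invited Q&A & Poster Block, Lightning Session & Poster Track, Plenary Q&A & Plenary Talk, Plenary Talk & Poster Track — 7 in total.

7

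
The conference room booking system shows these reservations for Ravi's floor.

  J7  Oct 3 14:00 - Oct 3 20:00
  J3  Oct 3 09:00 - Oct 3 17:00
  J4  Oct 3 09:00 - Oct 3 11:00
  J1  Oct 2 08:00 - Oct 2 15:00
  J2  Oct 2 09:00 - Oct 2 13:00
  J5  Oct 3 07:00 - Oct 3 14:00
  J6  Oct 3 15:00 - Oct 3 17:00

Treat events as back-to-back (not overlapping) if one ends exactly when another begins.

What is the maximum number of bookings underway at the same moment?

3

Walk through starts and ends in time order (an end at T is processed before a start at T):
Oct 2 08:00 start J1 → 1
Oct 2 09:00 start J2 → 2
Oct 2 13:00 end J2 → 1
Oct 2 15:00 end J1 → 0
Oct 3 07:00 start J5 → 1
Oct 3 09:00 start J3 → 2
Oct 3 09:00 start J4 → 3
Oct 3 11:00 end J4 → 2
Oct 3 14:00 end J5 → 1
Oct 3 14:00 start J7 → 2
Oct 3 15:00 start J6 → 3
Oct 3 17:00 end J3 → 2
Oct 3 17:00 end J6 → 1
Oct 3 20:00 end J7 → 0
Peak is 3, at Oct 3 09:00 (J3, J4, J5).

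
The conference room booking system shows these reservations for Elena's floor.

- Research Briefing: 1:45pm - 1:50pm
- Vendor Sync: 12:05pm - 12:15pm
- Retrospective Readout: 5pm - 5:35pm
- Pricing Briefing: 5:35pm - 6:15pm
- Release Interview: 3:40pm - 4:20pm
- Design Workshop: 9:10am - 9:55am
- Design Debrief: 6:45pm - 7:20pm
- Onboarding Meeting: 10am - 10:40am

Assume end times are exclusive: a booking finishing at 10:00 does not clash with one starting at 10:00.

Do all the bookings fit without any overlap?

Yes

Sorted by start: Design Workshop, Onboarding Meeting, Vendor Sync, Research Briefing, Release Interview, Retrospective Readout, Pricing Briefing, Design Debrief.
Onboarding Meeting starts after Design Workshop ends; Design Workshop is clear from here.
Vendor Sync starts after Onboarding Meeting ends; Onboarding Meeting is clear from here.
Research Briefing starts after Vendor Sync ends; Vendor Sync is clear from here.
Release Interview starts after Research Briefing ends; Research Briefing is clear from here.
Retrospective Readout starts after Release Interview ends; Release Interview is clear from here.
Pricing Briefing starts exactly when Retrospective Readout ends (back-to-back, no overlap); Retrospective Readout is clear from here.
Design Debrief starts after Pricing Briefing ends.
Every pair is clear; the schedule has no overlaps.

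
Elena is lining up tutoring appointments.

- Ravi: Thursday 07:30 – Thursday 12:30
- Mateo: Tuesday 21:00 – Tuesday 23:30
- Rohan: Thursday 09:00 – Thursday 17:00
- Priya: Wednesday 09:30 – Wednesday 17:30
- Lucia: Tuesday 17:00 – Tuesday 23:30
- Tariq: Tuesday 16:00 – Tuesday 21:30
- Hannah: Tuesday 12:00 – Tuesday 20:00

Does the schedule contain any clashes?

Sorted by start: Hannah, Tariq, Lucia, Mateo, Priya, Ravi, Rohan.
Tariq starts before Hannah ends → Hannah and Tariq overlap.
That's a conflict, so the schedule is not conflict-free.

Yes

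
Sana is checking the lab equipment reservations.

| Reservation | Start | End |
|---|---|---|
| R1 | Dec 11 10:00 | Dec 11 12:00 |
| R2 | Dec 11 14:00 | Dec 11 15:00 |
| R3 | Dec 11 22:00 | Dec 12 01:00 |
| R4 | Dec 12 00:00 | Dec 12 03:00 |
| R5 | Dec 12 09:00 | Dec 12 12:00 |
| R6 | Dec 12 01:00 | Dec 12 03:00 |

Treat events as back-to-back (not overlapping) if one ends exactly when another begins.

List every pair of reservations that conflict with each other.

Sorted by start: R1, R2, R3, R4, R6, R5.
R2 starts after R1 ends; R1 is clear from here.
R3 starts after R2 ends; R2 is clear from here.
R4 starts before R3 ends → R3 and R4 overlap.
R6 starts exactly when R3 ends (back-to-back, no overlap); R3 is clear from here.
R6 starts before R4 ends → R4 and R6 overlap.
R5 starts after R4 ends.
R5 starts after R6 ends.

R3 & R4, R4 & R6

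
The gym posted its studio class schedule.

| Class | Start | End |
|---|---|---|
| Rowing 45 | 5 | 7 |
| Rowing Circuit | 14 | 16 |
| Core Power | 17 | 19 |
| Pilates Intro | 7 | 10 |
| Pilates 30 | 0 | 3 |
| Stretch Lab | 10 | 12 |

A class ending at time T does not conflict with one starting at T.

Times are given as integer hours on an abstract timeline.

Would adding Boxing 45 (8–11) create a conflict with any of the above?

Yes — it overlaps Pilates Intro, Stretch Lab

Pilates 30: ends 3 at or before Boxing 45 starts 8 → clear.
Rowing 45: ends 7 at or before Boxing 45 starts 8 → clear.
Pilates Intro: starts 7 before Boxing 45 ends 11, and ends 10 after Boxing 45 starts 8 → overlap.
Stretch Lab: starts 10 before Boxing 45 ends 11, and ends 12 after Boxing 45 starts 8 → overlap.
Rowing Circuit: starts 14 at or after Boxing 45 ends 11 → clear.
Core Power: starts 17 at or after Boxing 45 ends 11 → clear.
Boxing 45 overlaps Pilates Intro, Stretch Lab.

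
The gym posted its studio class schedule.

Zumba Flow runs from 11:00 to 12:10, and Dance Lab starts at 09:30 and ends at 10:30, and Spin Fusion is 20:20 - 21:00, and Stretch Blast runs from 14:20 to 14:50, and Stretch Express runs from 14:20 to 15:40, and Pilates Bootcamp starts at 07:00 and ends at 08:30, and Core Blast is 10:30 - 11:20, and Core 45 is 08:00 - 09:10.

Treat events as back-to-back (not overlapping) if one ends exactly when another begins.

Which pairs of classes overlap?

Sorted by start: Pilates Bootcamp, Core 45, Dance Lab, Core Blast, Zumba Flow, Stretch Express, Stretch Blast, Spin Fusion.
Core 45 starts before Pilates Bootcamp ends → Pilates Bootcamp and Core 45 overlap.
Dance Lab starts after Pilates Bootcamp ends, so nothing later overlaps Pilates Bootcamp either.
Dance Lab starts after Core 45 ends, so nothing later overlaps Core 45 either.
Core Blast starts exactly when Dance Lab ends (back-to-back, no overlap), so nothing later overlaps Dance Lab either.
Zumba Flow starts before Core Blast ends → Core Blast and Zumba Flow overlap.
Stretch Express starts after Core Blast ends, so nothing later overlaps Core Blast either.
Stretch Express starts after Zumba Flow ends, so nothing later overlaps Zumba Flow either.
Stretch Blast starts before Stretch Express ends → Stretch Express and Stretch Blast overlap.
Spin Fusion starts after Stretch Express ends.
Spin Fusion starts after Stretch Blast ends.

Core 45 & Pilates Bootcamp, Core Blast & Zumba Flow, Stretch Blast & Stretch Express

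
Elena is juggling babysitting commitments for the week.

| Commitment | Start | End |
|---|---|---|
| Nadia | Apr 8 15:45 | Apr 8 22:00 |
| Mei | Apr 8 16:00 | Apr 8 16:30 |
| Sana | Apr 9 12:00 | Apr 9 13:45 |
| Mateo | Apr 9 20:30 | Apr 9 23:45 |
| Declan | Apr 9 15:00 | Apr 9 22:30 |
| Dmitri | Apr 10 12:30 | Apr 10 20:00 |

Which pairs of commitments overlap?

Sorted by start: Nadia, Mei, Sana, Declan, Mateo, Dmitri.
Mei starts before Nadia ends → Nadia and Mei overlap.
Sana starts after Nadia ends, so Nadia has no further overlaps.
Sana starts after Mei ends, so Mei has no further overlaps.
Declan starts after Sana ends, so Sana has no further overlaps.
Mateo starts before Declan ends → Declan and Mateo overlap.
Dmitri starts after Declan ends.
Dmitri starts after Mateo ends.

Declan & Mateo, Mei & Nadia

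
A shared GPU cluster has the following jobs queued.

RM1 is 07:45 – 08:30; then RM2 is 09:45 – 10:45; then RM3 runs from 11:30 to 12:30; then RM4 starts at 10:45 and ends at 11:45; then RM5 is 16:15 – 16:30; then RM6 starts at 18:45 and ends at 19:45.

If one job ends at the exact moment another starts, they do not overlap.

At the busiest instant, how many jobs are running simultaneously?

2

Sort all start/end points and keep a running count:
07:45 start RM1 → 1
08:30 end RM1 → 0
09:45 start RM2 → 1
10:45 end RM2 → 0
10:45 start RM4 → 1
11:30 start RM3 → 2
11:45 end RM4 → 1
12:30 end RM3 → 0
16:15 start RM5 → 1
16:30 end RM5 → 0
18:45 start RM6 → 1
19:45 end RM6 → 0
Peak is 2, at 11:30 (RM3, RM4).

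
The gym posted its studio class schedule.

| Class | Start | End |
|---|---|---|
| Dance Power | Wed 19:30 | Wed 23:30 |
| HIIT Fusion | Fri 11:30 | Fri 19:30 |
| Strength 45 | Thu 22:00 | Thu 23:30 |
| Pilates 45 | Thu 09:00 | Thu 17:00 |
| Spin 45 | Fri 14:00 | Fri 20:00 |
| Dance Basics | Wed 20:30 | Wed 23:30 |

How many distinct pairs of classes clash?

Sorted by start: Dance Power, Dance Basics, Pilates 45, Strength 45, HIIT Fusion, Spin 45.
Dance Basics starts before Dance Power ends → Dance Power and Dance Basics overlap.
Pilates 45 starts after Dance Power ends, so nothing later overlaps Dance Power either.
Pilates 45 starts after Dance Basics ends, so nothing later overlaps Dance Basics either.
Strength 45 starts after Pilates 45 ends, so nothing later overlaps Pilates 45 either.
HIIT Fusion starts after Strength 45 ends, so nothing later overlaps Strength 45 either.
Spin 45 starts before HIIT Fusion ends → HIIT Fusion and Spin 45 overlap.
Overlapping pairs: Dance Basics & Dance Power, HIIT Fusion & Spin 45 — 2 in total.

2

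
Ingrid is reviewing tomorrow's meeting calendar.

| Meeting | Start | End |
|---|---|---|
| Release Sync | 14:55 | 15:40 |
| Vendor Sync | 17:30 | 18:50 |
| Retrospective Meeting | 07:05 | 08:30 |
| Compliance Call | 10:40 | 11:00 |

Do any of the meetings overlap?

Sorted by start: Retrospective Meeting, Compliance Call, Release Sync, Vendor Sync.
Compliance Call starts after Retrospective Meeting ends — done with Retrospective Meeting.
Release Sync starts after Compliance Call ends — done with Compliance Call.
Vendor Sync starts after Release Sync ends.
Every pair is clear; the schedule has no overlaps.

No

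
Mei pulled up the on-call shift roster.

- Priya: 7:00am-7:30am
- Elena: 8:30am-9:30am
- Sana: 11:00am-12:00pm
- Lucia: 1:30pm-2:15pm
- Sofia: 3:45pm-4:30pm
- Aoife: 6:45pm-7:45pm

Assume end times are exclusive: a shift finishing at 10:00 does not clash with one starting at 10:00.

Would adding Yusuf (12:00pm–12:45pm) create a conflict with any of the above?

Priya: ends 7:30am at or before Yusuf starts 12:00pm → clear.
Elena: ends 9:30am at or before Yusuf starts 12:00pm → clear.
Sana: ends 12:00pm at or before Yusuf starts 12:00pm → clear.
Lucia: starts 1:30pm at or after Yusuf ends 12:45pm → clear.
Sofia: starts 3:45pm at or after Yusuf ends 12:45pm → clear.
Aoife: starts 6:45pm at or after Yusuf ends 12:45pm → clear.

No — it doesn't clash with anything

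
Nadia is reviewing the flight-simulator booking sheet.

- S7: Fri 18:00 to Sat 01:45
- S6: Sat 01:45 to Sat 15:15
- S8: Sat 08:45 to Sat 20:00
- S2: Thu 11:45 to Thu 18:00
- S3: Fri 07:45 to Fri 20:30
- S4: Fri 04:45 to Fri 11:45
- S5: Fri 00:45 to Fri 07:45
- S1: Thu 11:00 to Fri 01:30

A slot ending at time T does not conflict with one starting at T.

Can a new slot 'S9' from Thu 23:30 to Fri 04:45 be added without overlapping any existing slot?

S1: starts Thu 11:00 before S9 ends Fri 04:45, and ends Fri 01:30 after S9 starts Thu 23:30 → overlap.
S2: ends Thu 18:00 at or before S9 starts Thu 23:30 → clear.
S5: starts Fri 00:45 before S9 ends Fri 04:45, and ends Fri 07:45 after S9 starts Thu 23:30 → overlap.
S4: starts Fri 04:45 at or after S9 ends Fri 04:45 → clear.
S3: starts Fri 07:45 at or after S9 ends Fri 04:45 → clear.
S7: starts Fri 18:00 at or after S9 ends Fri 04:45 → clear.
S6: starts Sat 01:45 at or after S9 ends Fri 04:45 → clear.
S8: starts Sat 08:45 at or after S9 ends Fri 04:45 → clear.
S9 overlaps S1, S5.

No — it overlaps S1, S5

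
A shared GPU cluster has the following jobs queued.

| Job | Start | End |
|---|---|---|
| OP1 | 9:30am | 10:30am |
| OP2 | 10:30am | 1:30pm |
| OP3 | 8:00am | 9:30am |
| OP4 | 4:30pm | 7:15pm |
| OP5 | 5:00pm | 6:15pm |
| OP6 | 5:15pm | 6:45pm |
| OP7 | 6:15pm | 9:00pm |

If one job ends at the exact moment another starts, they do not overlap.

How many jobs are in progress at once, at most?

Walk through starts and ends in time order (an end at T is processed before a start at T):
8:00am start OP3 → 1
9:30am end OP3 → 0
9:30am start OP1 → 1
10:30am end OP1 → 0
10:30am start OP2 → 1
1:30pm end OP2 → 0
4:30pm start OP4 → 1
5:00pm start OP5 → 2
5:15pm start OP6 → 3
6:15pm end OP5 → 2
6:15pm start OP7 → 3
6:45pm end OP6 → 2
7:15pm end OP4 → 1
9:00pm end OP7 → 0
Peak is 3, at 5:15pm (OP4, OP5, OP6).

3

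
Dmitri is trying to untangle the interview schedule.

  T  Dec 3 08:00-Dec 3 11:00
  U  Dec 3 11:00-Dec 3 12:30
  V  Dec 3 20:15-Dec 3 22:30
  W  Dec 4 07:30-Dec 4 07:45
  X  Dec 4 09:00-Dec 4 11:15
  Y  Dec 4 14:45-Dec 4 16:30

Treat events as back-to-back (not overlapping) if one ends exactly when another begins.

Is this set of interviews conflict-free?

Sorted by start: T, U, V, W, X, Y.
U starts exactly when T ends (back-to-back, no overlap); T is clear from here.
V starts after U ends; U is clear from here.
W starts after V ends; V is clear from here.
X starts after W ends; W is clear from here.
Y starts after X ends.
Every pair is clear; the schedule has no overlaps.

Yes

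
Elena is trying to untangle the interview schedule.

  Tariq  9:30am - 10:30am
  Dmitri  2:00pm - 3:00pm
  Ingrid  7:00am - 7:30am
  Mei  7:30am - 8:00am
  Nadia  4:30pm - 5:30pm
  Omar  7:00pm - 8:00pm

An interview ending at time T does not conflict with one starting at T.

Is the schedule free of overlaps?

Yes

Sorted by start: Ingrid, Mei, Tariq, Dmitri, Nadia, Omar.
Mei starts exactly when Ingrid ends (back-to-back, no overlap); Ingrid is clear from here.
Tariq starts after Mei ends; Mei is clear from here.
Dmitri starts after Tariq ends; Tariq is clear from here.
Nadia starts after Dmitri ends; Dmitri is clear from here.
Omar starts after Nadia ends.
Every pair is clear; the schedule has no overlaps.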